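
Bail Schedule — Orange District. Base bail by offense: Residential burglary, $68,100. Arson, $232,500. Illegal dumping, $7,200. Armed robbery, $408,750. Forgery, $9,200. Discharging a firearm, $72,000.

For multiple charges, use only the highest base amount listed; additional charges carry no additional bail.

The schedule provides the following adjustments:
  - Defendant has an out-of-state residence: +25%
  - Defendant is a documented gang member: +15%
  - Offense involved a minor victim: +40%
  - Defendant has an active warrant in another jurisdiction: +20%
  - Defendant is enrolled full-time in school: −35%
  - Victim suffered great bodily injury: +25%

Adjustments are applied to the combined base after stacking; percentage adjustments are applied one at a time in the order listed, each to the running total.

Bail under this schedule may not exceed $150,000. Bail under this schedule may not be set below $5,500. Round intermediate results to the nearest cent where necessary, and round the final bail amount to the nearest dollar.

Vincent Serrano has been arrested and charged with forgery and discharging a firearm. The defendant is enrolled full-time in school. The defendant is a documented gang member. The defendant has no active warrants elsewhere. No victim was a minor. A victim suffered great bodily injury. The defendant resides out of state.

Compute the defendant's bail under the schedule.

$84,094

Base amounts from the schedule: forgery $9,200; discharging a firearm $72,000.
Stacking rule: use the highest base only. Highest is discharging a firearm at $72,000. Combined base = $72,000.
Defendant has an out-of-state residence (+25%): $72,000 × 1.25 = $90,000.
Defendant is a documented gang member (+15%): $90,000 × 1.15 = $103,500.
Defendant is enrolled full-time in school (−35%): $103,500 × 0.65 = $67,275.
Victim suffered great bodily injury (+25%): $67,275 × 1.25 = $84,093.75.
$84,093.75 is within the $150,000 maximum.
$84,093.75 is at or above the $5,500 minimum.
Rounded to the nearest dollar: $84,094.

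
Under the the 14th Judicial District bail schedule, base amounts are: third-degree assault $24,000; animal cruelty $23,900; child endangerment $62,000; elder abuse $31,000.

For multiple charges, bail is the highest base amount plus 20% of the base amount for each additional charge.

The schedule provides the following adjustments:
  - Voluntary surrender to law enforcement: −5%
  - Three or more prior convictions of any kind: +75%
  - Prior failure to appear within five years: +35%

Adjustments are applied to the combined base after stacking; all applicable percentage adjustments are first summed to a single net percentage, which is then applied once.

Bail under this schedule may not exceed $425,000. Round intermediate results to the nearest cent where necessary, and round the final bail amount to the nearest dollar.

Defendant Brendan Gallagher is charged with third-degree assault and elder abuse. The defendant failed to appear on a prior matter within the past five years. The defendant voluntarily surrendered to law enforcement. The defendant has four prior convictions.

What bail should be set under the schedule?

Base amounts from the schedule: third-degree assault $24,000; elder abuse $31,000.
Stacking rule: highest base plus 20% of each additional charge. Highest is elder abuse at $31,000. Additional: $24,000 × 20% = $4,800. Combined base = $31,000 + $4,800 = $35,800.
Net percentage adjustment: −5% +75% +35% = +105%. $35,800 × 2.05 = $73,390.
$73,390 is within the $425,000 maximum.

$73,390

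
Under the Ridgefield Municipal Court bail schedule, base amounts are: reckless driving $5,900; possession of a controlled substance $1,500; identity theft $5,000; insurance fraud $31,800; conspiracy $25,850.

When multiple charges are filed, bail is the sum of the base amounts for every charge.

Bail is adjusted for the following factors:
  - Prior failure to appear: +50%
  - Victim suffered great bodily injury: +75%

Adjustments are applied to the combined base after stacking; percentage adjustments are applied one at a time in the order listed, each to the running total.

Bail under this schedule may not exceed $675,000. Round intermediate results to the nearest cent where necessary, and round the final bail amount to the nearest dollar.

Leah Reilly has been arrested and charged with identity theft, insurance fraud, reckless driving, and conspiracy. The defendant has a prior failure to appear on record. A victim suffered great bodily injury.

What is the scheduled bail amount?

$179,944

Base amounts from the schedule: identity theft $5,000; insurance fraud $31,800; reckless driving $5,900; conspiracy $25,850.
Stacking rule: sum of all bases. $5,000 + $31,800 + $5,900 + $25,850 = $68,550.
Prior failure to appear (+50%): $68,550 × 1.5 = $102,825.
Victim suffered great bodily injury (+75%): $102,825 × 1.75 = $179,943.75.
$179,943.75 is within the $675,000 maximum.
Rounded to the nearest dollar: $179,944.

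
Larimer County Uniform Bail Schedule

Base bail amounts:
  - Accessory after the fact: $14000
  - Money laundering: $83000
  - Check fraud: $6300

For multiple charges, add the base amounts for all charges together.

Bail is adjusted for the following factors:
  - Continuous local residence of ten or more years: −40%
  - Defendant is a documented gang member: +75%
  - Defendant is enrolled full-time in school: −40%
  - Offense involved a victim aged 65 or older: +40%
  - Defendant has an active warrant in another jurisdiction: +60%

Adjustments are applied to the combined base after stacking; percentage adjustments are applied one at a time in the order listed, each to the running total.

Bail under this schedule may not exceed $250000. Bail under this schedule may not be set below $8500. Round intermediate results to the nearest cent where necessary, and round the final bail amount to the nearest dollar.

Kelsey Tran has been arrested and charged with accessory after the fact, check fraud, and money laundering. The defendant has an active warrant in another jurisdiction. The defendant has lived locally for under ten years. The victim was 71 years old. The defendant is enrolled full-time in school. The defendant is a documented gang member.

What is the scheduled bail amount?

Base amounts from the schedule: accessory after the fact $14000; check fraud $6300; money laundering $83000.
Stacking rule: sum of all bases. $14000 + $6300 + $83000 = $103300.
Defendant is a documented gang member (+75%): $103300 × 1.75 = $180775.
Defendant is enrolled full-time in school (−40%): $180775 × 0.6 = $108465.
Offense involved a victim aged 65 or older (+40%): $108465 × 1.4 = $151851.
Defendant has an active warrant in another jurisdiction (+60%): $151851 × 1.6 = $242961.60.
$242961.60 is within the $250000 maximum.
$242961.60 is at or above the $8500 minimum.
Rounded to the nearest dollar: $242962.

$242962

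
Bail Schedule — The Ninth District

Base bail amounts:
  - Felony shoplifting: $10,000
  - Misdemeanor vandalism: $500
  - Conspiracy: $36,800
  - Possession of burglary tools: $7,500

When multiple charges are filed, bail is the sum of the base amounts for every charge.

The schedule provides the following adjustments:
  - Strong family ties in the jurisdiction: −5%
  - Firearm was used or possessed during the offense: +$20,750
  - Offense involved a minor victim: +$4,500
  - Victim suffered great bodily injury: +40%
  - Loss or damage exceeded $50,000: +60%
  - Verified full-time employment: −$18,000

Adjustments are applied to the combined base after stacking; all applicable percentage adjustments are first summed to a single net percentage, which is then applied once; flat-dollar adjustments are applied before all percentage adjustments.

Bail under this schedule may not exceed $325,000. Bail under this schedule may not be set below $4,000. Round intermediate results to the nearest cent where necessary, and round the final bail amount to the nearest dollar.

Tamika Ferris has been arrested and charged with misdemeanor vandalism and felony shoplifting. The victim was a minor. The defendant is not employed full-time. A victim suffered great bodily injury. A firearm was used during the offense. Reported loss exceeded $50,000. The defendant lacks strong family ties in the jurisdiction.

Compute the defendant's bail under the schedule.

$71,500

Base amounts from the schedule: misdemeanor vandalism $500; felony shoplifting $10,000.
Stacking rule: sum of all bases. $500 + $10,000 = $10,500.
Firearm was used or possessed during the offense (+$20,750 flat): $10,500 + $20,750 = $31,250.
Offense involved a minor victim (+$4,500 flat): $31,250 + $4,500 = $35,750.
Net percentage adjustment: +40% +60% = +100%. $35,750 × 2 = $71,500.
$71,500 is within the $325,000 maximum.
$71,500 is at or above the $4,000 minimum.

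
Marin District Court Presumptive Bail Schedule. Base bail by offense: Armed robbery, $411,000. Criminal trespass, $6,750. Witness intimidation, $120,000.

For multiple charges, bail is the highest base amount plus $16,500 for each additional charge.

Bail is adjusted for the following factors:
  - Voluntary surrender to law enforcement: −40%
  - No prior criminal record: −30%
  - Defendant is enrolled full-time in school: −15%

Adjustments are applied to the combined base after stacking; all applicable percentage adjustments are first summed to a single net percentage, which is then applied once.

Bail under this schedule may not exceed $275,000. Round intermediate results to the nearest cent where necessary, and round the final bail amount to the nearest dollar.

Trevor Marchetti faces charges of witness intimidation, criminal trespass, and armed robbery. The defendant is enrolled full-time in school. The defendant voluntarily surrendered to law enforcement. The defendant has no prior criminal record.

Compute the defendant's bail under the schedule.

Base amounts from the schedule: witness intimidation $120,000; criminal trespass $6,750; armed robbery $411,000.
Stacking rule: highest base plus $16,500 per additional charge. Highest is armed robbery at $411,000; 2 additional charges → +$33,000. Combined base = $444,000.
Net percentage adjustment: −40% −30% −15% = −85%. $444,000 × 0.15 = $66,600.
$66,600 is within the $275,000 maximum.

$66,600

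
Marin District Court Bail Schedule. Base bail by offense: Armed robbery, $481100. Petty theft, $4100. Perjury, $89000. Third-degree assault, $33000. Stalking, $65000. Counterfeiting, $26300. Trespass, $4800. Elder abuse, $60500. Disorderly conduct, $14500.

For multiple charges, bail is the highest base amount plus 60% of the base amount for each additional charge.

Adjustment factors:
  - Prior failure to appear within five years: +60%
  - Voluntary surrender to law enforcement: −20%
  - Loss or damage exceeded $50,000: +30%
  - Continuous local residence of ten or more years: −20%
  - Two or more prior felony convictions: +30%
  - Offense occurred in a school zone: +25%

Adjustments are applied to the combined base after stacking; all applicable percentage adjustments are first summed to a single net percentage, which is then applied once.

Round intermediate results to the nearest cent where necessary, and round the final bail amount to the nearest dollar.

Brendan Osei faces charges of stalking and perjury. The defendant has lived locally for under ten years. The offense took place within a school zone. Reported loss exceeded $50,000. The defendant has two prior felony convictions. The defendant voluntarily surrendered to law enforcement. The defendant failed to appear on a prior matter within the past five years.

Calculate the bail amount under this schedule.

Base amounts from the schedule: stalking $65000; perjury $89000.
Stacking rule: highest base plus 60% of each additional charge. Highest is perjury at $89000. Additional: $65000 × 60% = $39000. Combined base = $89000 + $39000 = $128000.
Net percentage adjustment: +60% −20% +30% +30% +25% = +125%. $128000 × 2.25 = $288000.

$288000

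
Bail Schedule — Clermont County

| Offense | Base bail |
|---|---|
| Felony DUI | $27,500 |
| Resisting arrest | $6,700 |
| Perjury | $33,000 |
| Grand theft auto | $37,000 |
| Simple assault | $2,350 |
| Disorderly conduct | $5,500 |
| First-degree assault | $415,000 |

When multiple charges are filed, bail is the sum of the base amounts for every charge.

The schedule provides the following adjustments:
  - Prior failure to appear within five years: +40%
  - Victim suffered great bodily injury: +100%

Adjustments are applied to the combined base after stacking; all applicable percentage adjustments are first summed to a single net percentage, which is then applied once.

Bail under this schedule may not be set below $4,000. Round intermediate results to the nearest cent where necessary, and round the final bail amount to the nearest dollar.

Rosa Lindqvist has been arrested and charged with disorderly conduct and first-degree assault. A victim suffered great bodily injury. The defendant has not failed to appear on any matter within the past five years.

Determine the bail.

$841,000

Base amounts from the schedule: disorderly conduct $5,500; first-degree assault $415,000.
Stacking rule: sum of all bases. $5,500 + $415,000 = $420,500.
Victim suffered great bodily injury (+100%): $420,500 × 2 = $841,000.
$841,000 is at or above the $4,000 minimum.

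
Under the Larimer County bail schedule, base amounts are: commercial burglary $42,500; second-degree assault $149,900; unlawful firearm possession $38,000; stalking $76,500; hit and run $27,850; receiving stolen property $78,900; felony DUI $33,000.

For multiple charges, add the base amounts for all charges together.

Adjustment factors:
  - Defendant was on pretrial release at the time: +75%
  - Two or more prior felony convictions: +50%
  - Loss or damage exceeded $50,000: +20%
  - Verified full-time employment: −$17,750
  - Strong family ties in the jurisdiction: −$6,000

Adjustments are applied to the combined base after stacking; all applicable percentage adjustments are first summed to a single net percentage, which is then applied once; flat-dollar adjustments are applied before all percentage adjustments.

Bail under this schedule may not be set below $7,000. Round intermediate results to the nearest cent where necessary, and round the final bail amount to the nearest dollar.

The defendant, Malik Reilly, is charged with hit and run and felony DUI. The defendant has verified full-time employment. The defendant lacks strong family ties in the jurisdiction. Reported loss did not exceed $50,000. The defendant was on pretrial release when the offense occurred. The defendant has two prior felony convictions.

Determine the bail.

$96,975

Base amounts from the schedule: hit and run $27,850; felony DUI $33,000.
Stacking rule: sum of all bases. $27,850 + $33,000 = $60,850.
Verified full-time employment (−$17,750 flat): $60,850 − $17,750 = $43,100.
Net percentage adjustment: +75% +50% = +125%. $43,100 × 2.25 = $96,975.
$96,975 is at or above the $7,000 minimum.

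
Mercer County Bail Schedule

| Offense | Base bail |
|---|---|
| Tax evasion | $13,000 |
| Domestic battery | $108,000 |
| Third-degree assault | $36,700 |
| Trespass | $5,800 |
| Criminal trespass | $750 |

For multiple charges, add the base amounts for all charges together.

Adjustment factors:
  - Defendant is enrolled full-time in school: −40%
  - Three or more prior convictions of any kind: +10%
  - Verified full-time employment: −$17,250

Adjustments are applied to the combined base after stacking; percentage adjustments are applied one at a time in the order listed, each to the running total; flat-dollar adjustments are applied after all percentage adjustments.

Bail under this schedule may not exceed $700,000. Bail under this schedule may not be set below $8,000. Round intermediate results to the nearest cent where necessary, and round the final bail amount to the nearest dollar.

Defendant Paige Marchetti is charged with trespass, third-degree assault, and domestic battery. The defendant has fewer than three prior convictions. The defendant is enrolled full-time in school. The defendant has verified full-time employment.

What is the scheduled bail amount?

Base amounts from the schedule: trespass $5,800; third-degree assault $36,700; domestic battery $108,000.
Stacking rule: sum of all bases. $5,800 + $36,700 + $108,000 = $150,500.
Defendant is enrolled full-time in school (−40%): $150,500 × 0.6 = $90,300.
Verified full-time employment (−$17,250 flat): $90,300 − $17,250 = $73,050.
$73,050 is within the $700,000 maximum.
$73,050 is at or above the $8,000 minimum.

$73,050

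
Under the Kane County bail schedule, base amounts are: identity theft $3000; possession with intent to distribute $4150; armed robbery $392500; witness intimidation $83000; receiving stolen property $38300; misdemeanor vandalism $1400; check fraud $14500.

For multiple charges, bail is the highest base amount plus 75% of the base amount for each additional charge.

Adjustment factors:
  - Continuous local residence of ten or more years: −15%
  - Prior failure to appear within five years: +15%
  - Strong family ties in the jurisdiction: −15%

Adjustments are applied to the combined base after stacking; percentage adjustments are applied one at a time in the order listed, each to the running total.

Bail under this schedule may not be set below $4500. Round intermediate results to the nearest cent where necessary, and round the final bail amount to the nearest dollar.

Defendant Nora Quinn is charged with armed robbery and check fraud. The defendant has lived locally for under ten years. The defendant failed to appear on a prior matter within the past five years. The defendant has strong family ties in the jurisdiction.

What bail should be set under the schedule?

Base amounts from the schedule: armed robbery $392500; check fraud $14500.
Stacking rule: highest base plus 75% of each additional charge. Highest is armed robbery at $392500. Additional: $14500 × 75% = $10875. Combined base = $392500 + $10875 = $403375.
Prior failure to appear within five years (+15%): $403375 × 1.15 = $463881.25.
Strong family ties in the jurisdiction (−15%): $463881.25 × 0.85 = $394299.06.
$394299.06 is at or above the $4500 minimum.
Rounded to the nearest dollar: $394299.

$394299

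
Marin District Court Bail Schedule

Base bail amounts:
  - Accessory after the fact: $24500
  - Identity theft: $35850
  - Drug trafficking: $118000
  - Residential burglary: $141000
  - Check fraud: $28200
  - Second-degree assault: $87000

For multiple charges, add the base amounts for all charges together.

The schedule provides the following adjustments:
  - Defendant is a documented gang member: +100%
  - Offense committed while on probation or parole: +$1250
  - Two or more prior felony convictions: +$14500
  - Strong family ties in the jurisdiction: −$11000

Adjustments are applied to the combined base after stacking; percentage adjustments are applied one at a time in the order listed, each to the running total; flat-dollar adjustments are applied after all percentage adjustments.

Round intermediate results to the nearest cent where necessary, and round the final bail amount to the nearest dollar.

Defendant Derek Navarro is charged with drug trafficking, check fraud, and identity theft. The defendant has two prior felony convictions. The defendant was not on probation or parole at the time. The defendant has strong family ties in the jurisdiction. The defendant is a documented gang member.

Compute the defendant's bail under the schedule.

Base amounts from the schedule: drug trafficking $118000; check fraud $28200; identity theft $35850.
Stacking rule: sum of all bases. $118000 + $28200 + $35850 = $182050.
Defendant is a documented gang member (+100%): $182050 × 2 = $364100.
Two or more prior felony convictions (+$14500 flat): $364100 + $14500 = $378600.
Strong family ties in the jurisdiction (−$11000 flat): $378600 − $11000 = $367600.

$367600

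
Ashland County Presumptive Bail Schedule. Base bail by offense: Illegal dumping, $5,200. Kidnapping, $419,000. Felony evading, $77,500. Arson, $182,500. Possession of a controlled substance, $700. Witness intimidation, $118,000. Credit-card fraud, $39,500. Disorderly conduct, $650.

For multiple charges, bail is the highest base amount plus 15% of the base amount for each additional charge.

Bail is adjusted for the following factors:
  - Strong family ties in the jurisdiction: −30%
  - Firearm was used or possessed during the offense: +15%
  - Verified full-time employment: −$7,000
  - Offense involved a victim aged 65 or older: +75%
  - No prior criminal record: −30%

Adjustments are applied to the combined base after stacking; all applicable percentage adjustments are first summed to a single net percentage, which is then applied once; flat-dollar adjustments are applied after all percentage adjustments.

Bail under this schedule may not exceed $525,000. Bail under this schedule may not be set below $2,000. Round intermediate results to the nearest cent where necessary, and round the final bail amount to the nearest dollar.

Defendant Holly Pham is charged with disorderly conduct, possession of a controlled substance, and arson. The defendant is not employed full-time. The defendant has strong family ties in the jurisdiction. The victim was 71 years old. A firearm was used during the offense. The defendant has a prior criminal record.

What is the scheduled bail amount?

$292,324

Base amounts from the schedule: disorderly conduct $650; possession of a controlled substance $700; arson $182,500.
Stacking rule: highest base plus 15% of each additional charge. Highest is arson at $182,500. Additional: $650 × 15% = $97.50; $700 × 15% = $105. Combined base = $182,500 + $202.50 = $182,702.50.
Net percentage adjustment: −30% +15% +75% = +60%. $182,702.50 × 1.6 = $292,324.
$292,324 is within the $525,000 maximum.
$292,324 is at or above the $2,000 minimum.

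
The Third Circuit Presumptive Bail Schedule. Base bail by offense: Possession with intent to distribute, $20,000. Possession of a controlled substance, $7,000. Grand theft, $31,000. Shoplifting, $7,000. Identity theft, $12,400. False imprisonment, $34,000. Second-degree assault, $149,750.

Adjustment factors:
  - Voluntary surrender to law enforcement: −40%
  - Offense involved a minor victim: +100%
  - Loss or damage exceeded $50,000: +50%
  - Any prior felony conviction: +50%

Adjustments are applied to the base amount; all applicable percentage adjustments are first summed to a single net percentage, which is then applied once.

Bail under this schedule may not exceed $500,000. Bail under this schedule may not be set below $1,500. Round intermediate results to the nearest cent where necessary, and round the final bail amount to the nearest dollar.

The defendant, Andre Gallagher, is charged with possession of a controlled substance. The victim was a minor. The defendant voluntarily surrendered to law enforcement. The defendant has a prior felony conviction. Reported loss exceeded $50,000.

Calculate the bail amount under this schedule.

$18,200

Base amounts from the schedule: possession of a controlled substance $7,000.
Single charge. Combined base = $7,000.
Net percentage adjustment: −40% +100% +50% +50% = +160%. $7,000 × 2.6 = $18,200.
$18,200 is within the $500,000 maximum.
$18,200 is at or above the $1,500 minimum.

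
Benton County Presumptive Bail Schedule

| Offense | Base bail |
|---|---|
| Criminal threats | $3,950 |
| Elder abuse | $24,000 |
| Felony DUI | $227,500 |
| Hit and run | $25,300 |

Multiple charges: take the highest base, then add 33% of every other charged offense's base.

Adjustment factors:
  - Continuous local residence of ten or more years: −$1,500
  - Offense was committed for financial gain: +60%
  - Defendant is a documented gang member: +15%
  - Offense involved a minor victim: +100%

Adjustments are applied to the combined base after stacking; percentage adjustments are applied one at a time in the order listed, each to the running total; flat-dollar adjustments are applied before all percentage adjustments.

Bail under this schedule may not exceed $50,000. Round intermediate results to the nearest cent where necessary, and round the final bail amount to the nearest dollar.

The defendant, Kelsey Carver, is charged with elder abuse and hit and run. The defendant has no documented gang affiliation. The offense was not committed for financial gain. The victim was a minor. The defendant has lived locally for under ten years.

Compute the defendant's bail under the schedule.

$50,000

Base amounts from the schedule: elder abuse $24,000; hit and run $25,300.
Stacking rule: highest base plus 33% of each additional charge. Highest is hit and run at $25,300. Additional: $24,000 × 33% = $7,920. Combined base = $25,300 + $7,920 = $33,220.
Offense involved a minor victim (+100%): $33,220 × 2 = $66,440.
Result $66,440 exceeds the maximum of $50,000; bail is capped at $50,000.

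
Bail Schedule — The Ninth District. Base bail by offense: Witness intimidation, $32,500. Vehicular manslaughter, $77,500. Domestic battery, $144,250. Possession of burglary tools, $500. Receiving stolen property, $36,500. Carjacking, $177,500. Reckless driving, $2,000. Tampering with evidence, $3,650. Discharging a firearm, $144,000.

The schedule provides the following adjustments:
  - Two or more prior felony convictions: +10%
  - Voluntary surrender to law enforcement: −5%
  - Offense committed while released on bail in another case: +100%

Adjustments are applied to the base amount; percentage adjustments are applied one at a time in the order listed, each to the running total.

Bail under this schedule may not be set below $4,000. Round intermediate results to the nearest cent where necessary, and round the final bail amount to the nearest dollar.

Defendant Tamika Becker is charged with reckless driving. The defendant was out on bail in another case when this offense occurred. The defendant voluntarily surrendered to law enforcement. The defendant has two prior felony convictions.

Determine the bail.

Base amounts from the schedule: reckless driving $2,000.
Single charge. Combined base = $2,000.
Two or more prior felony convictions (+10%): $2,000 × 1.1 = $2,200.
Voluntary surrender to law enforcement (−5%): $2,200 × 0.95 = $2,090.
Offense committed while released on bail in another case (+100%): $2,090 × 2 = $4,180.
$4,180 is at or above the $4,000 minimum.

$4,180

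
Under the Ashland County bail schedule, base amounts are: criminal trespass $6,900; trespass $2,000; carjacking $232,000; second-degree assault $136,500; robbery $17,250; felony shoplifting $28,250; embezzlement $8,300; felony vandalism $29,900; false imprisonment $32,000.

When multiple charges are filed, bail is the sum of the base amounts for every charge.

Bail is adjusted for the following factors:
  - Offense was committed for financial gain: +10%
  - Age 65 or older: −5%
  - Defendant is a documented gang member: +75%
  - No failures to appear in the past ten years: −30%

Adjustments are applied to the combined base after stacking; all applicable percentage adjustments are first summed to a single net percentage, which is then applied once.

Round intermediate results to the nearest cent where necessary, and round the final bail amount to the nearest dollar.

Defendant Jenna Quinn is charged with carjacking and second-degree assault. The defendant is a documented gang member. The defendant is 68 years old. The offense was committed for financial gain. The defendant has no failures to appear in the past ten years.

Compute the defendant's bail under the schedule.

$552,750

Base amounts from the schedule: carjacking $232,000; second-degree assault $136,500.
Stacking rule: sum of all bases. $232,000 + $136,500 = $368,500.
Net percentage adjustment: +10% −5% +75% −30% = +50%. $368,500 × 1.5 = $552,750.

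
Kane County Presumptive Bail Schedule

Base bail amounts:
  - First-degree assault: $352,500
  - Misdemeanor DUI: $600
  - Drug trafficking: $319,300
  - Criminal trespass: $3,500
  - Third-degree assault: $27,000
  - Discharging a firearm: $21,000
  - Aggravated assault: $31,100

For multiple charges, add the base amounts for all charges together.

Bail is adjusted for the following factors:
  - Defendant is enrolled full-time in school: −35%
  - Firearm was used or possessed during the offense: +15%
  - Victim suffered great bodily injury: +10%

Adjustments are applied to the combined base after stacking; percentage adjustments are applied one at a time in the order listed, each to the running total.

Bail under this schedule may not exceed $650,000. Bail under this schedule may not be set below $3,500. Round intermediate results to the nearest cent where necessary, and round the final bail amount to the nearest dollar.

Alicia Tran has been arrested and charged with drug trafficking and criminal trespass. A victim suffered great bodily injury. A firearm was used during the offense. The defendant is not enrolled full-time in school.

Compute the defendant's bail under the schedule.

Base amounts from the schedule: drug trafficking $319,300; criminal trespass $3,500.
Stacking rule: sum of all bases. $319,300 + $3,500 = $322,800.
Firearm was used or possessed during the offense (+15%): $322,800 × 1.15 = $371,220.
Victim suffered great bodily injury (+10%): $371,220 × 1.1 = $408,342.
$408,342 is within the $650,000 maximum.
$408,342 is at or above the $3,500 minimum.

$408,342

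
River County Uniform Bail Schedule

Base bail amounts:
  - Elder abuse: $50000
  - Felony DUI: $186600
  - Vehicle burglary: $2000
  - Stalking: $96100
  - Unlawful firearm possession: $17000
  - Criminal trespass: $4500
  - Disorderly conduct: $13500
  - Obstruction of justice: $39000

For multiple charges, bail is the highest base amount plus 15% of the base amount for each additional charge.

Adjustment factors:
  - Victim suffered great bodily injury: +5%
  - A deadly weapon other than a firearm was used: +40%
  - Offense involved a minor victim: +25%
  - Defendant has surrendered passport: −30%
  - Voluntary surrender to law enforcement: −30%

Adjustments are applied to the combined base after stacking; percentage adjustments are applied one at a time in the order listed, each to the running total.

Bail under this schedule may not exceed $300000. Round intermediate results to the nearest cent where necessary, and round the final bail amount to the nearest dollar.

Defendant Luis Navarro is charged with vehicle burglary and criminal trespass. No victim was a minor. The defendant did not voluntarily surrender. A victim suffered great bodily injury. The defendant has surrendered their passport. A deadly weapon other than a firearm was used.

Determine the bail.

$4939

Base amounts from the schedule: vehicle burglary $2000; criminal trespass $4500.
Stacking rule: highest base plus 15% of each additional charge. Highest is criminal trespass at $4500. Additional: $2000 × 15% = $300. Combined base = $4500 + $300 = $4800.
Victim suffered great bodily injury (+5%): $4800 × 1.05 = $5040.
A deadly weapon other than a firearm was used (+40%): $5040 × 1.4 = $7056.
Defendant has surrendered passport (−30%): $7056 × 0.7 = $4939.20.
$4939.20 is within the $300000 maximum.
Rounded to the nearest dollar: $4939.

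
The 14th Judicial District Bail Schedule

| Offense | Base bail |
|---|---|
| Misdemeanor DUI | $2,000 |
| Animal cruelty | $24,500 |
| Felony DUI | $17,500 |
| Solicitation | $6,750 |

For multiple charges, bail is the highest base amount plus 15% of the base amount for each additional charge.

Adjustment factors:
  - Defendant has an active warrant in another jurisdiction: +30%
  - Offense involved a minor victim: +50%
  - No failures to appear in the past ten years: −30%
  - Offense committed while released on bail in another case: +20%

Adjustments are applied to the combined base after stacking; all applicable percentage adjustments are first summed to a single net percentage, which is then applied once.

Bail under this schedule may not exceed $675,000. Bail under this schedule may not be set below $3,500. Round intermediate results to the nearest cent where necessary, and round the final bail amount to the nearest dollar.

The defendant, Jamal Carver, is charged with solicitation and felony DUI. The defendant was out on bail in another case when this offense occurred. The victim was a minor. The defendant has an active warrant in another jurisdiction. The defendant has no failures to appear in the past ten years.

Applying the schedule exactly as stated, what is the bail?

$31,471

Base amounts from the schedule: solicitation $6,750; felony DUI $17,500.
Stacking rule: highest base plus 15% of each additional charge. Highest is felony DUI at $17,500. Additional: $6,750 × 15% = $1,012.50. Combined base = $17,500 + $1,012.50 = $18,512.50.
Net percentage adjustment: +30% +50% −30% +20% = +70%. $18,512.50 × 1.7 = $31,471.25.
$31,471.25 is within the $675,000 maximum.
$31,471.25 is at or above the $3,500 minimum.
Rounded to the nearest dollar: $31,471.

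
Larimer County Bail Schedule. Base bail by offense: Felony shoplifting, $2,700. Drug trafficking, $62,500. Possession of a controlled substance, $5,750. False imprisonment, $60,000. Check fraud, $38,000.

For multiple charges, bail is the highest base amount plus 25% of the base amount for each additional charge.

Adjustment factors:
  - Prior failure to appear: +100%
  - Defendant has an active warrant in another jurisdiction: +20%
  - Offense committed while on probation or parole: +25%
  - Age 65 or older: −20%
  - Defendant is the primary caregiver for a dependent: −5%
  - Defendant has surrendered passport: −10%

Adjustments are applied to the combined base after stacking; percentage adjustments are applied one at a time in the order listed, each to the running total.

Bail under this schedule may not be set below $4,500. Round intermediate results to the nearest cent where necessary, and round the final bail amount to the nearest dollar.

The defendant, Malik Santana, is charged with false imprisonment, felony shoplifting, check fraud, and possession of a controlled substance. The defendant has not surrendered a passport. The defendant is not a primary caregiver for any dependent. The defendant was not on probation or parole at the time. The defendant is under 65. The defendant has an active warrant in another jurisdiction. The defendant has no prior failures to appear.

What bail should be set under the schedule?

$85,935

Base amounts from the schedule: false imprisonment $60,000; felony shoplifting $2,700; check fraud $38,000; possession of a controlled substance $5,750.
Stacking rule: highest base plus 25% of each additional charge. Highest is false imprisonment at $60,000. Additional: $2,700 × 25% = $675; $38,000 × 25% = $9,500; $5,750 × 25% = $1,437.50. Combined base = $60,000 + $11,612.50 = $71,612.50.
Defendant has an active warrant in another jurisdiction (+20%): $71,612.50 × 1.2 = $85,935.
$85,935 is at or above the $4,500 minimum.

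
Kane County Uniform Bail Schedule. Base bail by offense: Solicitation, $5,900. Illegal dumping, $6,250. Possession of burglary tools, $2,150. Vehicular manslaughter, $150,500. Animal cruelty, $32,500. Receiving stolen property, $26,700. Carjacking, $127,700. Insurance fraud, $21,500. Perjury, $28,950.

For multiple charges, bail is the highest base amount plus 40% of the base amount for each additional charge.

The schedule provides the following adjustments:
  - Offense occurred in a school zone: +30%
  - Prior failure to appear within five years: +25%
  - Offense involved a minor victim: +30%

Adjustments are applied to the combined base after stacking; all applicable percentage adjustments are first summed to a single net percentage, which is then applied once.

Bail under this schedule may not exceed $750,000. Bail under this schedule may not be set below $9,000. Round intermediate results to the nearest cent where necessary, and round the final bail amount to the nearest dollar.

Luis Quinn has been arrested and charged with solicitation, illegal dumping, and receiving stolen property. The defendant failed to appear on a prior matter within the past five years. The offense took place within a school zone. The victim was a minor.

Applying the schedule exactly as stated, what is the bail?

$58,386

Base amounts from the schedule: solicitation $5,900; illegal dumping $6,250; receiving stolen property $26,700.
Stacking rule: highest base plus 40% of each additional charge. Highest is receiving stolen property at $26,700. Additional: $5,900 × 40% = $2,360; $6,250 × 40% = $2,500. Combined base = $26,700 + $4,860 = $31,560.
Net percentage adjustment: +30% +25% +30% = +85%. $31,560 × 1.85 = $58,386.
$58,386 is within the $750,000 maximum.
$58,386 is at or above the $9,000 minimum.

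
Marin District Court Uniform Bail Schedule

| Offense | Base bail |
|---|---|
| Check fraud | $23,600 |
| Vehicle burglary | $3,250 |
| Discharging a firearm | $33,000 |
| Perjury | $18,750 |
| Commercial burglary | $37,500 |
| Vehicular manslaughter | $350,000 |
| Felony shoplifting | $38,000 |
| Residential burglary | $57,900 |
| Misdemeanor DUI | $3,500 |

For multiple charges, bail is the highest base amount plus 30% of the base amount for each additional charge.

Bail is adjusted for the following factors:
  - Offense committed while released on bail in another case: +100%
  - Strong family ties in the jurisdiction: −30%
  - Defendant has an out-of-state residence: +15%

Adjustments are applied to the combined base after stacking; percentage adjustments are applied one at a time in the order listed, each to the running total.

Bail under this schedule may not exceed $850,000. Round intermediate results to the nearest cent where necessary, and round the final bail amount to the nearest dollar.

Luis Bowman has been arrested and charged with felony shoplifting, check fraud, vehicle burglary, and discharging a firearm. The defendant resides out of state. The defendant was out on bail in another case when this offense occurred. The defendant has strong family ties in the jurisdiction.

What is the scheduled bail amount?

$90,088

Base amounts from the schedule: felony shoplifting $38,000; check fraud $23,600; vehicle burglary $3,250; discharging a firearm $33,000.
Stacking rule: highest base plus 30% of each additional charge. Highest is felony shoplifting at $38,000. Additional: $23,600 × 30% = $7,080; $3,250 × 30% = $975; $33,000 × 30% = $9,900. Combined base = $38,000 + $17,955 = $55,955.
Offense committed while released on bail in another case (+100%): $55,955 × 2 = $111,910.
Strong family ties in the jurisdiction (−30%): $111,910 × 0.7 = $78,337.
Defendant has an out-of-state residence (+15%): $78,337 × 1.15 = $90,087.55.
$90,087.55 is within the $850,000 maximum.
Rounded to the nearest dollar: $90,088.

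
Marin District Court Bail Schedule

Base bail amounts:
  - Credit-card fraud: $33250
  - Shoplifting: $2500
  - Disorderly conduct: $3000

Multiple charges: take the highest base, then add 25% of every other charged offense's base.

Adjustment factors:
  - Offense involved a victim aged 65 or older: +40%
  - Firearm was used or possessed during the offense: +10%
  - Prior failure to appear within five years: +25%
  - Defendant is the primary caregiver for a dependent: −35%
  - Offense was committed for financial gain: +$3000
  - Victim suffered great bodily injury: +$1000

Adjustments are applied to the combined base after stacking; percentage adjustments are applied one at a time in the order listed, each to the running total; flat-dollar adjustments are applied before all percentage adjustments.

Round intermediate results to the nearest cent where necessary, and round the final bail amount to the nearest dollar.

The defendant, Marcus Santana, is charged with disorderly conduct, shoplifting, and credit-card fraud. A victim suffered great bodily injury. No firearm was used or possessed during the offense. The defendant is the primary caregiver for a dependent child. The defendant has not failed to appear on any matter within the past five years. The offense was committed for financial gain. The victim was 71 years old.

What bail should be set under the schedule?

Base amounts from the schedule: disorderly conduct $3000; shoplifting $2500; credit-card fraud $33250.
Stacking rule: highest base plus 25% of each additional charge. Highest is credit-card fraud at $33250. Additional: $3000 × 25% = $750; $2500 × 25% = $625. Combined base = $33250 + $1375 = $34625.
Offense was committed for financial gain (+$3000 flat): $34625 + $3000 = $37625.
Victim suffered great bodily injury (+$1000 flat): $37625 + $1000 = $38625.
Offense involved a victim aged 65 or older (+40%): $38625 × 1.4 = $54075.
Defendant is the primary caregiver for a dependent (−35%): $54075 × 0.65 = $35148.75.
Rounded to the nearest dollar: $35149.

$35149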